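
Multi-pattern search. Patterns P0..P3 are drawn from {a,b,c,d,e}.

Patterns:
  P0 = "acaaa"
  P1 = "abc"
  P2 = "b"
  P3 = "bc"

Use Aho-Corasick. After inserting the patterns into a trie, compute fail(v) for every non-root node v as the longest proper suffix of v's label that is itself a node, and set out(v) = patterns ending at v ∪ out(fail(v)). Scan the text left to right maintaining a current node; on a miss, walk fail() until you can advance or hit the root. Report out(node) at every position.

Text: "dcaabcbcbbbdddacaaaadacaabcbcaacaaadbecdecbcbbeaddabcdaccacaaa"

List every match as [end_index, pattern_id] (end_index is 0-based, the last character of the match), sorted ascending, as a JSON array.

Build:
Trie (insert patterns):
  0='ε' goto a→1 b→8
  1='a' goto b→6 c→2
  2='ac' goto a→3
  3='aca' goto a→4
  4='acaa' goto a→5
  5='acaaa' goto ·  ←P0
  6='ab' goto c→7
  7='abc' goto ·  ←P1
  8='b' goto c→9  ←P2
  9='bc' goto ·  ←P3

BFS fail/out derivation:
  n1('a'): parent n0 fail=0; on 'a' 0 → fail=0;  out ∅∪∅=∅
  n8('b'): parent n0 fail=0; on 'b' 0 → fail=0;  out {2}∪∅={2}
  n2('ac'): parent n1 fail=0; on 'c' 0 → fail=0;  out ∅∪∅=∅
  n6('ab'): parent n1 fail=0; on 'b' 0 → fail=8;  out ∅∪{2}={2}
  n9('bc'): parent n8 fail=0; on 'c' 0 → fail=0;  out {3}∪∅={3}
  n3('aca'): parent n2 fail=0; on 'a' 0 → fail=1;  out ∅∪∅=∅
  n7('abc'): parent n6 fail=8; on 'c' 8 → fail=9;  out {1}∪{3}={1,3}
  n4('acaa'): parent n3 fail=1; on 'a' 1→0 → fail=1;  out ∅∪∅=∅
  n5('acaaa'): parent n4 fail=1; on 'a' 1→0 → fail=1;  out {0}∪∅={0}

Scan:
i=0 'd': node 0→0
i=1 'c': node 0→0
i=2 'a': node 0→1
i=3 'a': node 1→1 (fail-walked)
i=4 'b': node 1→6  → match P2@[4:4]
i=5 'c': node 6→7  → match P1@[3:5],P3@[4:5]
i=6 'b': node 7→8 (fail-walked)  → match P2@[6:6]
i=7 'c': node 8→9  → match P3@[6:7]
i=8 'b': node 9→8 (fail-walked)  → match P2@[8:8]
i=9 'b': node 8→8 (fail-walked)  → match P2@[9:9]
i=10 'b': node 8→8 (fail-walked)  → match P2@[10:10]
i=11 'd': node 8→0 (fail-walked)
i=12 'd': node 0→0
i=13 'd': node 0→0
i=14 'a': node 0→1
i=15 'c': node 1→2
i=16 'a': node 2→3
i=17 'a': node 3→4
i=18 'a': node 4→5  → match P0@[14:18]
i=19 'a': node 5→1 (fail-walked)
i=20 'd': node 1→0 (fail-walked)
i=21 'a': node 0→1
i=22 'c': node 1→2
i=23 'a': node 2→3
i=24 'a': node 3→4
i=25 'b': node 4→6 (fail-walked)  → match P2@[25:25]
i=26 'c': node 6→7  → match P1@[24:26],P3@[25:26]
i=27 'b': node 7→8 (fail-walked)  → match P2@[27:27]
i=28 'c': node 8→9  → match P3@[27:28]
i=29 'a': node 9→1 (fail-walked)
i=30 'a': node 1→1 (fail-walked)
i=31 'c': node 1→2
i=32 'a': node 2→3
i=33 'a': node 3→4
i=34 'a': node 4→5  → match P0@[30:34]
i=35 'd': node 5→0 (fail-walked)
i=36 'b': node 0→8  → match P2@[36:36]
i=37 'e': node 8→0 (fail-walked)
i=38 'c': node 0→0
i=39 'd': node 0→0
i=40 'e': node 0→0
i=41 'c': node 0→0
i=42 'b': node 0→8  → match P2@[42:42]
i=43 'c': node 8→9  → match P3@[42:43]
i=44 'b': node 9→8 (fail-walked)  → match P2@[44:44]
i=45 'b': node 8→8 (fail-walked)  → match P2@[45:45]
i=46 'e': node 8→0 (fail-walked)
i=47 'a': node 0→1
i=48 'd': node 1→0 (fail-walked)
i=49 'd': node 0→0
i=50 'a': node 0→1
i=51 'b': node 1→6  → match P2@[51:51]
i=52 'c': node 6→7  → match P1@[50:52],P3@[51:52]
i=53 'd': node 7→0 (fail-walked)
i=54 'a': node 0→1
i=55 'c': node 1→2
i=56 'c': node 2→0 (fail-walked)
i=57 'a': node 0→1
i=58 'c': node 1→2
i=59 'a': node 2→3
i=60 'a': node 3→4
i=61 'a': node 4→5  → match P0@[57:61]

Matches: [[4,2],[5,1],[5,3],[6,2],[7,3],[8,2],[9,2],[10,2],[18,0],[25,2],[26,1],[26,3],[27,2],[28,3],[34,0],[36,2],[42,2],[43,3],[44,2],[45,2],[51,2],[52,1],[52,3],[61,0]]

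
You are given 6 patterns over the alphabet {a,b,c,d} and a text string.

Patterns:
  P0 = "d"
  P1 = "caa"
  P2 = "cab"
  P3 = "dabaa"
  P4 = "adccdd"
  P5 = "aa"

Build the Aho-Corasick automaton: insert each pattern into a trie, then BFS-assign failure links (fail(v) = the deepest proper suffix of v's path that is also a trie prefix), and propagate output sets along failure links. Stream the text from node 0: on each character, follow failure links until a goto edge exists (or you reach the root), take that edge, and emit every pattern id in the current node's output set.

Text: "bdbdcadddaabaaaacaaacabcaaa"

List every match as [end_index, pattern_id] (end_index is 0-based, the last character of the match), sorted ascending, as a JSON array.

Build automaton:
Trie (insert patterns):
  0='ε' goto a→10 c→2 d→1
  1='d' goto a→6  [P0 ends]
  2='c' goto a→3
  3='ca' goto a→4 b→5
  4='caa' goto ·  [P1 ends]
  5='cab' goto ·  [P2 ends]
  6='da' goto b→7
  7='dab' goto a→8
  8='daba' goto a→9
  9='dabaa' goto ·  [P3 ends]
  10='a' goto a→16 d→11
  11='ad' goto c→12
  12='adc' goto c→13
  13='adcc' goto d→14
  14='adccd' goto d→15
  15='adccdd' goto ·  [P4 ends]
  16='aa' goto ·  [P5 ends]

Failure links (BFS by depth):
  fail(1) 'd': from fail(0)=0 chase 'd': 0 ⇒ 0;  out={0}∪out(0)={0}
  fail(2) 'c': from fail(0)=0 chase 'c': 0 ⇒ 0;  out=∅∪out(0)=∅
  fail(10) 'a': from fail(0)=0 chase 'a': 0 ⇒ 0;  out=∅∪out(0)=∅
  fail(3) 'ca': from fail(2)=0 chase 'a': 0 ⇒ 10;  out=∅∪out(10)=∅
  fail(6) 'da': from fail(1)=0 chase 'a': 0 ⇒ 10;  out=∅∪out(10)=∅
  fail(11) 'ad': from fail(10)=0 chase 'd': 0 ⇒ 1;  out=∅∪out(1)={0}
  fail(16) 'aa': from fail(10)=0 chase 'a': 0 ⇒ 10;  out={5}∪out(10)={5}
  fail(4) 'caa': from fail(3)=10 chase 'a': 10 ⇒ 16;  out={1}∪out(16)={1,5}
  fail(5) 'cab': from fail(3)=10 chase 'b': 10→0 ⇒ 0;  out={2}∪out(0)={2}
  fail(7) 'dab': from fail(6)=10 chase 'b': 10→0 ⇒ 0;  out=∅∪out(0)=∅
  fail(12) 'adc': from fail(11)=1 chase 'c': 1→0 ⇒ 2;  out=∅∪out(2)=∅
  fail(8) 'daba': from fail(7)=0 chase 'a': 0 ⇒ 10;  out=∅∪out(10)=∅
  fail(13) 'adcc': from fail(12)=2 chase 'c': 2→0 ⇒ 2;  out=∅∪out(2)=∅
  fail(9) 'dabaa': from fail(8)=10 chase 'a': 10 ⇒ 16;  out={3}∪out(16)={3,5}
  fail(14) 'adccd': from fail(13)=2 chase 'd': 2→0 ⇒ 1;  out=∅∪out(1)={0}
  fail(15) 'adccdd': from fail(14)=1 chase 'd': 1→0 ⇒ 1;  out={4}∪out(1)={0,4}

Text stream:
pos 0 'b': at 0
pos 1 'd': at 1  emit P0@[1:1]
pos 2 'b': at 0 (via fail)
pos 3 'd': at 1  emit P0@[3:3]
pos 4 'c': at 2 (via fail)
pos 5 'a': at 3
pos 6 'd': at 11 (via fail)  emit P0@[6:6]
pos 7 'd': at 1 (via fail)  emit P0@[7:7]
pos 8 'd': at 1 (via fail)  emit P0@[8:8]
pos 9 'a': at 6
pos 10 'a': at 16 (via fail)  emit P5@[9:10]
pos 11 'b': at 0 (via fail)
pos 12 'a': at 10
pos 13 'a': at 16  emit P5@[12:13]
pos 14 'a': at 16 (via fail)  emit P5@[13:14]
pos 15 'a': at 16 (via fail)  emit P5@[14:15]
pos 16 'c': at 2 (via fail)
pos 17 'a': at 3
pos 18 'a': at 4  emit P1@[16:18],P5@[17:18]
pos 19 'a': at 16 (via fail)  emit P5@[18:19]
pos 20 'c': at 2 (via fail)
pos 21 'a': at 3
pos 22 'b': at 5  emit P2@[20:22]
pos 23 'c': at 2 (via fail)
pos 24 'a': at 3
pos 25 'a': at 4  emit P1@[23:25],P5@[24:25]
pos 26 'a': at 16 (via fail)  emit P5@[25:26]

All matches (sorted): [[1,0],[3,0],[6,0],[7,0],[8,0],[10,5],[13,5],[14,5],[15,5],[18,1],[18,5],[19,5],[22,2],[25,1],[25,5],[26,5]]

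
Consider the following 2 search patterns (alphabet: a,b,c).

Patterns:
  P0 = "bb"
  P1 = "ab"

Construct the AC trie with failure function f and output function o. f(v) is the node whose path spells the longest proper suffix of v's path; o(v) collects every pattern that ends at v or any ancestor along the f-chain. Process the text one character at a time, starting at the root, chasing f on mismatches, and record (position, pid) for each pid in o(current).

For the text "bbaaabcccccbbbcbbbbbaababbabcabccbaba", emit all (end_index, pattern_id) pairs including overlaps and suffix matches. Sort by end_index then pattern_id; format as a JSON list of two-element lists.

Build:
Trie nodes:
  0='ε' goto a→3 b→1
  1='b' goto b→2
  2='bb' goto ·  ←P0
  3='a' goto b→4
  4='ab' goto ·  ←P1

Failure links (BFS by depth):
  fail(1) 'b': from fail(0)=0 chase 'b': 0 ⇒ 0;  out=∅∪out(0)=∅
  fail(3) 'a': from fail(0)=0 chase 'a': 0 ⇒ 0;  out=∅∪out(0)=∅
  fail(2) 'bb': from fail(1)=0 chase 'b': 0 ⇒ 1;  out={0}∪out(1)={0}
  fail(4) 'ab': from fail(3)=0 chase 'b': 0 ⇒ 1;  out={1}∪out(1)={1}

Text stream:
pos 0 'b': at 1
pos 1 'b': at 2  ** P0@[0:1]
pos 2 'a': at 3 ·f
pos 3 'a': at 3 ·f
pos 4 'a': at 3 ·f
pos 5 'b': at 4  ** P1@[4:5]
pos 6 'c': at 0 ·f
pos 7 'c': at 0
pos 8 'c': at 0
pos 9 'c': at 0
pos 10 'c': at 0
pos 11 'b': at 1
pos 12 'b': at 2  ** P0@[11:12]
pos 13 'b': at 2 ·f  ** P0@[12:13]
pos 14 'c': at 0 ·f
pos 15 'b': at 1
pos 16 'b': at 2  ** P0@[15:16]
pos 17 'b': at 2 ·f  ** P0@[16:17]
pos 18 'b': at 2 ·f  ** P0@[17:18]
pos 19 'b': at 2 ·f  ** P0@[18:19]
pos 20 'a': at 3 ·f
pos 21 'a': at 3 ·f
pos 22 'b': at 4  ** P1@[21:22]
pos 23 'a': at 3 ·f
pos 24 'b': at 4  ** P1@[23:24]
pos 25 'b': at 2 ·f  ** P0@[24:25]
pos 26 'a': at 3 ·f
pos 27 'b': at 4  ** P1@[26:27]
pos 28 'c': at 0 ·f
pos 29 'a': at 3
pos 30 'b': at 4  ** P1@[29:30]
pos 31 'c': at 0 ·f
pos 32 'c': at 0
pos 33 'b': at 1
pos 34 'a': at 3 ·f
pos 35 'b': at 4  ** P1@[34:35]
pos 36 'a': at 3 ·f

All matches (sorted): [[1,0],[5,1],[12,0],[13,0],[16,0],[17,0],[18,0],[19,0],[22,1],[24,1],[25,0],[27,1],[30,1],[35,1]]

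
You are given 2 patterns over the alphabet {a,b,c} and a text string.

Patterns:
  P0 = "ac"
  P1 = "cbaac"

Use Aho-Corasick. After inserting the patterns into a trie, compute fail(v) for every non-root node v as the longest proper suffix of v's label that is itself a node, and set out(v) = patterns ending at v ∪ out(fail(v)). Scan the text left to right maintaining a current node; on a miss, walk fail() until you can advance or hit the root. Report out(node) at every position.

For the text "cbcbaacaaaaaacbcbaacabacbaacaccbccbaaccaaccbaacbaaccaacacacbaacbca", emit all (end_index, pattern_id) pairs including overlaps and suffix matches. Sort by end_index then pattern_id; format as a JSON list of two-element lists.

Construct AC machine:
Trie nodes:
  0='ε' goto a→1 c→3
  1='a' goto c→2
  2='ac' goto ·  [P0 ends]
  3='c' goto b→4
  4='cb' goto a→5
  5='cba' goto a→6
  6='cbaa' goto c→7
  7='cbaac' goto ·  [P1 ends]

Failure links (BFS by depth):
  n1('a'): parent n0 fail=0; on 'a' 0 → fail=0;  out ∅∪∅=∅
  n3('c'): parent n0 fail=0; on 'c' 0 → fail=0;  out ∅∪∅=∅
  n2('ac'): parent n1 fail=0; on 'c' 0 → fail=3;  out {0}∪∅={0}
  n4('cb'): parent n3 fail=0; on 'b' 0 → fail=0;  out ∅∪∅=∅
  n5('cba'): parent n4 fail=0; on 'a' 0 → fail=1;  out ∅∪∅=∅
  n6('cbaa'): parent n5 fail=1; on 'a' 1→0 → fail=1;  out ∅∪∅=∅
  n7('cbaac'): parent n6 fail=1; on 'c' 1 → fail=2;  out {1}∪{0}={0,1}

Scan:
[0] read 'c'  n0⇒n3
[1] read 'b'  n3⇒n4
[2] read 'c'  n4⇒n3 ·f
[3] read 'b'  n3⇒n4
[4] read 'a'  n4⇒n5
[5] read 'a'  n5⇒n6
[6] read 'c'  n6⇒n7  emit P0@[5:6],P1@[2:6]
[7] read 'a'  n7⇒n1 ·f
[8] read 'a'  n1⇒n1 ·f
[9] read 'a'  n1⇒n1 ·f
[10] read 'a'  n1⇒n1 ·f
[11] read 'a'  n1⇒n1 ·f
[12] read 'a'  n1⇒n1 ·f
[13] read 'c'  n1⇒n2  emit P0@[12:13]
[14] read 'b'  n2⇒n4 ·f
[15] read 'c'  n4⇒n3 ·f
[16] read 'b'  n3⇒n4
[17] read 'a'  n4⇒n5
[18] read 'a'  n5⇒n6
[19] read 'c'  n6⇒n7  emit P0@[18:19],P1@[15:19]
[20] read 'a'  n7⇒n1 ·f
[21] read 'b'  n1⇒n0 ·f
[22] read 'a'  n0⇒n1
[23] read 'c'  n1⇒n2  emit P0@[22:23]
[24] read 'b'  n2⇒n4 ·f
[25] read 'a'  n4⇒n5
[26] read 'a'  n5⇒n6
[27] read 'c'  n6⇒n7  emit P0@[26:27],P1@[23:27]
[28] read 'a'  n7⇒n1 ·f
[29] read 'c'  n1⇒n2  emit P0@[28:29]
[30] read 'c'  n2⇒n3 ·f
[31] read 'b'  n3⇒n4
[32] read 'c'  n4⇒n3 ·f
[33] read 'c'  n3⇒n3 ·f
[34] read 'b'  n3⇒n4
[35] read 'a'  n4⇒n5
[36] read 'a'  n5⇒n6
[37] read 'c'  n6⇒n7  emit P0@[36:37],P1@[33:37]
[38] read 'c'  n7⇒n3 ·f
[39] read 'a'  n3⇒n1 ·f
[40] read 'a'  n1⇒n1 ·f
[41] read 'c'  n1⇒n2  emit P0@[40:41]
[42] read 'c'  n2⇒n3 ·f
[43] read 'b'  n3⇒n4
[44] read 'a'  n4⇒n5
[45] read 'a'  n5⇒n6
[46] read 'c'  n6⇒n7  emit P0@[45:46],P1@[42:46]
[47] read 'b'  n7⇒n4 ·f
[48] read 'a'  n4⇒n5
[49] read 'a'  n5⇒n6
[50] read 'c'  n6⇒n7  emit P0@[49:50],P1@[46:50]
[51] read 'c'  n7⇒n3 ·f
[52] read 'a'  n3⇒n1 ·f
[53] read 'a'  n1⇒n1 ·f
[54] read 'c'  n1⇒n2  emit P0@[53:54]
[55] read 'a'  n2⇒n1 ·f
[56] read 'c'  n1⇒n2  emit P0@[55:56]
[57] read 'a'  n2⇒n1 ·f
[58] read 'c'  n1⇒n2  emit P0@[57:58]
[59] read 'b'  n2⇒n4 ·f
[60] read 'a'  n4⇒n5
[61] read 'a'  n5⇒n6
[62] read 'c'  n6⇒n7  emit P0@[61:62],P1@[58:62]
[63] read 'b'  n7⇒n4 ·f
[64] read 'c'  n4⇒n3 ·f
[65] read 'a'  n3⇒n1 ·f

Result: [[6,0],[6,1],[13,0],[19,0],[19,1],[23,0],[27,0],[27,1],[29,0],[37,0],[37,1],[41,0],[46,0],[46,1],[50,0],[50,1],[54,0],[56,0],[58,0],[62,0],[62,1]]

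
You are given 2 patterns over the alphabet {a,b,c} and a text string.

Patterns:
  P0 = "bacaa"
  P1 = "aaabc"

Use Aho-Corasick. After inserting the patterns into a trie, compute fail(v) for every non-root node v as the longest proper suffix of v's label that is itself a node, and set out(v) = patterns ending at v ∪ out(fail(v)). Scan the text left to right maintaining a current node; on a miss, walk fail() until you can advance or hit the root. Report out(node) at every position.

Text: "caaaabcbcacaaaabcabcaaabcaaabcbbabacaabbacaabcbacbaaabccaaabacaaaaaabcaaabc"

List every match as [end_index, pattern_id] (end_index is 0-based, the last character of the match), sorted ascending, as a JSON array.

Build automaton:
Trie (insert patterns):
  0='ε' goto a→6 b→1
  1='b' goto a→2
  2='ba' goto c→3
  3='bac' goto a→4
  4='baca' goto a→5
  5='bacaa' goto ·  [P0 ends]
  6='a' goto a→7
  7='aa' goto a→8
  8='aaa' goto b→9
  9='aaab' goto c→10
  10='aaabc' goto ·  [P1 ends]

BFS fail/out derivation:
  n1('b'): parent n0 fail=0; on 'b' 0 → fail=0;  out ∅∪∅=∅
  n6('a'): parent n0 fail=0; on 'a' 0 → fail=0;  out ∅∪∅=∅
  n2('ba'): parent n1 fail=0; on 'a' 0 → fail=6;  out ∅∪∅=∅
  n7('aa'): parent n6 fail=0; on 'a' 0 → fail=6;  out ∅∪∅=∅
  n3('bac'): parent n2 fail=6; on 'c' 6→0 → fail=0;  out ∅∪∅=∅
  n8('aaa'): parent n7 fail=6; on 'a' 6 → fail=7;  out ∅∪∅=∅
  n4('baca'): parent n3 fail=0; on 'a' 0 → fail=6;  out ∅∪∅=∅
  n9('aaab'): parent n8 fail=7; on 'b' 7→6→0 → fail=1;  out ∅∪∅=∅
  n5('bacaa'): parent n4 fail=6; on 'a' 6 → fail=7;  out {0}∪∅={0}
  n10('aaabc'): parent n9 fail=1; on 'c' 1→0 → fail=0;  out {1}∪∅={1}

Run:
i=0 'c': node 0→0
i=1 'a': node 0→6
i=2 'a': node 6→7
i=3 'a': node 7→8
i=4 'a': node 8→8 ·f
i=5 'b': node 8→9
i=6 'c': node 9→10  ** P1@[2:6]
i=7 'b': node 10→1 ·f
i=8 'c': node 1→0 ·f
i=9 'a': node 0→6
i=10 'c': node 6→0 ·f
i=11 'a': node 0→6
i=12 'a': node 6→7
i=13 'a': node 7→8
i=14 'a': node 8→8 ·f
i=15 'b': node 8→9
i=16 'c': node 9→10  ** P1@[12:16]
i=17 'a': node 10→6 ·f
i=18 'b': node 6→1 ·f
i=19 'c': node 1→0 ·f
i=20 'a': node 0→6
i=21 'a': node 6→7
i=22 'a': node 7→8
i=23 'b': node 8→9
i=24 'c': node 9→10  ** P1@[20:24]
i=25 'a': node 10→6 ·f
i=26 'a': node 6→7
i=27 'a': node 7→8
i=28 'b': node 8→9
i=29 'c': node 9→10  ** P1@[25:29]
i=30 'b': node 10→1 ·f
i=31 'b': node 1→1 ·f
i=32 'a': node 1→2
i=33 'b': node 2→1 ·f
i=34 'a': node 1→2
i=35 'c': node 2→3
i=36 'a': node 3→4
i=37 'a': node 4→5  ** P0@[33:37]
i=38 'b': node 5→1 ·f
i=39 'b': node 1→1 ·f
i=40 'a': node 1→2
i=41 'c': node 2→3
i=42 'a': node 3→4
i=43 'a': node 4→5  ** P0@[39:43]
i=44 'b': node 5→1 ·f
i=45 'c': node 1→0 ·f
i=46 'b': node 0→1
i=47 'a': node 1→2
i=48 'c': node 2→3
i=49 'b': node 3→1 ·f
i=50 'a': node 1→2
i=51 'a': node 2→7 ·f
i=52 'a': node 7→8
i=53 'b': node 8→9
i=54 'c': node 9→10  ** P1@[50:54]
i=55 'c': node 10→0 ·f
i=56 'a': node 0→6
i=57 'a': node 6→7
i=58 'a': node 7→8
i=59 'b': node 8→9
i=60 'a': node 9→2 ·f
i=61 'c': node 2→3
i=62 'a': node 3→4
i=63 'a': node 4→5  ** P0@[59:63]
i=64 'a': node 5→8 ·f
i=65 'a': node 8→8 ·f
i=66 'a': node 8→8 ·f
i=67 'a': node 8→8 ·f
i=68 'b': node 8→9
i=69 'c': node 9→10  ** P1@[65:69]
i=70 'a': node 10→6 ·f
i=71 'a': node 6→7
i=72 'a': node 7→8
i=73 'b': node 8→9
i=74 'c': node 9→10  ** P1@[70:74]

Matches: [[6,1],[16,1],[24,1],[29,1],[37,0],[43,0],[54,1],[63,0],[69,1],[74,1]]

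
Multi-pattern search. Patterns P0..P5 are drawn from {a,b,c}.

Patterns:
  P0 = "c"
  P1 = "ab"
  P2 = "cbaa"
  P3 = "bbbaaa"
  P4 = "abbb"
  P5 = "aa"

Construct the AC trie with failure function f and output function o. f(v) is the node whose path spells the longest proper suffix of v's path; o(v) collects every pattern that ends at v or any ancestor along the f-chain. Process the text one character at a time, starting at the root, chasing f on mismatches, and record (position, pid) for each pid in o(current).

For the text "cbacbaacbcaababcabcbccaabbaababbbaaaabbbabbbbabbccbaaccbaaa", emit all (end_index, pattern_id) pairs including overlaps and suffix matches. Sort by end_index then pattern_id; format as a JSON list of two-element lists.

Build:
Trie nodes:
  n0 'ε': a→2 b→7 c→1
  n1 'c': b→4  ←P0
  n2 'a': a→15 b→3
  n3 'ab': b→13  ←P1
  n4 'cb': a→5
  n5 'cba': a→6
  n6 'cbaa': ·  ←P2
  n7 'b': b→8
  n8 'bb': b→9
  n9 'bbb': a→10
  n10 'bbba': a→11
  n11 'bbbaa': a→12
  n12 'bbbaaa': ·  ←P3
  n13 'abb': b→14
  n14 'abbb': ·  ←P4
  n15 'aa': ·  ←P5

BFS fail/out derivation:
  n1('c'): parent n0 fail=0; on 'c' 0 → fail=0;  out {0}∪∅={0}
  n2('a'): parent n0 fail=0; on 'a' 0 → fail=0;  out ∅∪∅=∅
  n7('b'): parent n0 fail=0; on 'b' 0 → fail=0;  out ∅∪∅=∅
  n3('ab'): parent n2 fail=0; on 'b' 0 → fail=7;  out {1}∪∅={1}
  n4('cb'): parent n1 fail=0; on 'b' 0 → fail=7;  out ∅∪∅=∅
  n8('bb'): parent n7 fail=0; on 'b' 0 → fail=7;  out ∅∪∅=∅
  n15('aa'): parent n2 fail=0; on 'a' 0 → fail=2;  out {5}∪∅={5}
  n5('cba'): parent n4 fail=7; on 'a' 7→0 → fail=2;  out ∅∪∅=∅
  n9('bbb'): parent n8 fail=7; on 'b' 7 → fail=8;  out ∅∪∅=∅
  n13('abb'): parent n3 fail=7; on 'b' 7 → fail=8;  out ∅∪∅=∅
  n6('cbaa'): parent n5 fail=2; on 'a' 2 → fail=15;  out {2}∪{5}={2,5}
  n10('bbba'): parent n9 fail=8; on 'a' 8→7→0 → fail=2;  out ∅∪∅=∅
  n14('abbb'): parent n13 fail=8; on 'b' 8 → fail=9;  out {4}∪∅={4}
  n11('bbbaa'): parent n10 fail=2; on 'a' 2 → fail=15;  out ∅∪{5}={5}
  n12('bbbaaa'): parent n11 fail=15; on 'a' 15→2 → fail=15;  out {3}∪{5}={3,5}

Text stream:
pos 0 'c': at 1  ** P0@[0:0]
pos 1 'b': at 4
pos 2 'a': at 5
pos 3 'c': at 1 (fail-walked)  ** P0@[3:3]
pos 4 'b': at 4
pos 5 'a': at 5
pos 6 'a': at 6  ** P2@[3:6],P5@[5:6]
pos 7 'c': at 1 (fail-walked)  ** P0@[7:7]
pos 8 'b': at 4
pos 9 'c': at 1 (fail-walked)  ** P0@[9:9]
pos 10 'a': at 2 (fail-walked)
pos 11 'a': at 15  ** P5@[10:11]
pos 12 'b': at 3 (fail-walked)  ** P1@[11:12]
pos 13 'a': at 2 (fail-walked)
pos 14 'b': at 3  ** P1@[13:14]
pos 15 'c': at 1 (fail-walked)  ** P0@[15:15]
pos 16 'a': at 2 (fail-walked)
pos 17 'b': at 3  ** P1@[16:17]
pos 18 'c': at 1 (fail-walked)  ** P0@[18:18]
pos 19 'b': at 4
pos 20 'c': at 1 (fail-walked)  ** P0@[20:20]
pos 21 'c': at 1 (fail-walked)  ** P0@[21:21]
pos 22 'a': at 2 (fail-walked)
pos 23 'a': at 15  ** P5@[22:23]
pos 24 'b': at 3 (fail-walked)  ** P1@[23:24]
pos 25 'b': at 13
pos 26 'a': at 2 (fail-walked)
pos 27 'a': at 15  ** P5@[26:27]
pos 28 'b': at 3 (fail-walked)  ** P1@[27:28]
pos 29 'a': at 2 (fail-walked)
pos 30 'b': at 3  ** P1@[29:30]
pos 31 'b': at 13
pos 32 'b': at 14  ** P4@[29:32]
pos 33 'a': at 10 (fail-walked)
pos 34 'a': at 11  ** P5@[33:34]
pos 35 'a': at 12  ** P3@[30:35],P5@[34:35]
pos 36 'a': at 15 (fail-walked)  ** P5@[35:36]
pos 37 'b': at 3 (fail-walked)  ** P1@[36:37]
pos 38 'b': at 13
pos 39 'b': at 14  ** P4@[36:39]
pos 40 'a': at 10 (fail-walked)
pos 41 'b': at 3 (fail-walked)  ** P1@[40:41]
pos 42 'b': at 13
pos 43 'b': at 14  ** P4@[40:43]
pos 44 'b': at 9 (fail-walked)
pos 45 'a': at 10
pos 46 'b': at 3 (fail-walked)  ** P1@[45:46]
pos 47 'b': at 13
pos 48 'c': at 1 (fail-walked)  ** P0@[48:48]
pos 49 'c': at 1 (fail-walked)  ** P0@[49:49]
pos 50 'b': at 4
pos 51 'a': at 5
pos 52 'a': at 6  ** P2@[49:52],P5@[51:52]
pos 53 'c': at 1 (fail-walked)  ** P0@[53:53]
pos 54 'c': at 1 (fail-walked)  ** P0@[54:54]
pos 55 'b': at 4
pos 56 'a': at 5
pos 57 'a': at 6  ** P2@[54:57],P5@[56:57]
pos 58 'a': at 15 (fail-walked)  ** P5@[57:58]

Result: [[0,0],[3,0],[6,2],[6,5],[7,0],[9,0],[11,5],[12,1],[14,1],[15,0],[17,1],[18,0],[20,0],[21,0],[23,5],[24,1],[27,5],[28,1],[30,1],[32,4],[34,5],[35,3],[35,5],[36,5],[37,1],[39,4],[41,1],[43,4],[46,1],[48,0],[49,0],[52,2],[52,5],[53,0],[54,0],[57,2],[57,5],[58,5]]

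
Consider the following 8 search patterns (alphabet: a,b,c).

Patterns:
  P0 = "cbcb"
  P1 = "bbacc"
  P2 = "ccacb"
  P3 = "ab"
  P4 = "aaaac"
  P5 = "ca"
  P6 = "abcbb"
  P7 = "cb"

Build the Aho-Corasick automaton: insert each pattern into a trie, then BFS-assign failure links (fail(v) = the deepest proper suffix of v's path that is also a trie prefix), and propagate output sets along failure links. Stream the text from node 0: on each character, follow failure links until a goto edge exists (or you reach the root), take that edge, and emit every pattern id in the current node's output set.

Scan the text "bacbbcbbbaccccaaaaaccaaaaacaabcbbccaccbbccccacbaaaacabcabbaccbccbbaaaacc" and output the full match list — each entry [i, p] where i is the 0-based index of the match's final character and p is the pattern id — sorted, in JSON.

Build:
Trie nodes:
  0='ε' goto a→14 b→5 c→1
  1='c' goto a→20 b→2 c→10
  2='cb' goto c→3  [P7 ends]
  3='cbc' goto b→4
  4='cbcb' goto ·  [P0 ends]
  5='b' goto b→6
  6='bb' goto a→7
  7='bba' goto c→8
  8='bbac' goto c→9
  9='bbacc' goto ·  [P1 ends]
  10='cc' goto a→11
  11='cca' goto c→12
  12='ccac' goto b→13
  13='ccacb' goto ·  [P2 ends]
  14='a' goto a→16 b→15
  15='ab' goto c→21  [P3 ends]
  16='aa' goto a→17
  17='aaa' goto a→18
  18='aaaa' goto c→19
  19='aaaac' goto ·  [P4 ends]
  20='ca' goto ·  [P5 ends]
  21='abc' goto b→22
  22='abcb' goto b→23
  23='abcbb' goto ·  [P6 ends]

Failure links (BFS by depth):
  n1('c'): parent n0 fail=0; on 'c' 0 → fail=0;  out ∅∪∅=∅
  n5('b'): parent n0 fail=0; on 'b' 0 → fail=0;  out ∅∪∅=∅
  n14('a'): parent n0 fail=0; on 'a' 0 → fail=0;  out ∅∪∅=∅
  n2('cb'): parent n1 fail=0; on 'b' 0 → fail=5;  out {7}∪∅={7}
  n6('bb'): parent n5 fail=0; on 'b' 0 → fail=5;  out ∅∪∅=∅
  n10('cc'): parent n1 fail=0; on 'c' 0 → fail=1;  out ∅∪∅=∅
  n15('ab'): parent n14 fail=0; on 'b' 0 → fail=5;  out {3}∪∅={3}
  n16('aa'): parent n14 fail=0; on 'a' 0 → fail=14;  out ∅∪∅=∅
  n20('ca'): parent n1 fail=0; on 'a' 0 → fail=14;  out {5}∪∅={5}
  n3('cbc'): parent n2 fail=5; on 'c' 5→0 → fail=1;  out ∅∪∅=∅
  n7('bba'): parent n6 fail=5; on 'a' 5→0 → fail=14;  out ∅∪∅=∅
  n11('cca'): parent n10 fail=1; on 'a' 1 → fail=20;  out ∅∪{5}={5}
  n17('aaa'): parent n16 fail=14; on 'a' 14 → fail=16;  out ∅∪∅=∅
  n21('abc'): parent n15 fail=5; on 'c' 5→0 → fail=1;  out ∅∪∅=∅
  n4('cbcb'): parent n3 fail=1; on 'b' 1 → fail=2;  out {0}∪{7}={0,7}
  n8('bbac'): parent n7 fail=14; on 'c' 14→0 → fail=1;  out ∅∪∅=∅
  n12('ccac'): parent n11 fail=20; on 'c' 20→14→0 → fail=1;  out ∅∪∅=∅
  n18('aaaa'): parent n17 fail=16; on 'a' 16 → fail=17;  out ∅∪∅=∅
  n22('abcb'): parent n21 fail=1; on 'b' 1 → fail=2;  out ∅∪{7}={7}
  n9('bbacc'): parent n8 fail=1; on 'c' 1 → fail=10;  out {1}∪∅={1}
  n13('ccacb'): parent n12 fail=1; on 'b' 1 → fail=2;  out {2}∪{7}={2,7}
  n19('aaaac'): parent n18 fail=17; on 'c' 17→16→14→0 → fail=1;  out {4}∪∅={4}
  n23('abcbb'): parent n22 fail=2; on 'b' 2→5 → fail=6;  out {6}∪∅={6}

Text stream:
pos 0 'b': at 5
pos 1 'a': at 14 (via fail)
pos 2 'c': at 1 (via fail)
pos 3 'b': at 2  ** P7@[2:3]
pos 4 'b': at 6 (via fail)
pos 5 'c': at 1 (via fail)
pos 6 'b': at 2  ** P7@[5:6]
pos 7 'b': at 6 (via fail)
pos 8 'b': at 6 (via fail)
pos 9 'a': at 7
pos 10 'c': at 8
pos 11 'c': at 9  ** P1@[7:11]
pos 12 'c': at 10 (via fail)
pos 13 'c': at 10 (via fail)
pos 14 'a': at 11  ** P5@[13:14]
pos 15 'a': at 16 (via fail)
pos 16 'a': at 17
pos 17 'a': at 18
pos 18 'a': at 18 (via fail)
pos 19 'c': at 19  ** P4@[15:19]
pos 20 'c': at 10 (via fail)
pos 21 'a': at 11  ** P5@[20:21]
pos 22 'a': at 16 (via fail)
pos 23 'a': at 17
pos 24 'a': at 18
pos 25 'a': at 18 (via fail)
pos 26 'c': at 19  ** P4@[22:26]
pos 27 'a': at 20 (via fail)  ** P5@[26:27]
pos 28 'a': at 16 (via fail)
pos 29 'b': at 15 (via fail)  ** P3@[28:29]
pos 30 'c': at 21
pos 31 'b': at 22  ** P7@[30:31]
pos 32 'b': at 23  ** P6@[28:32]
pos 33 'c': at 1 (via fail)
pos 34 'c': at 10
pos 35 'a': at 11  ** P5@[34:35]
pos 36 'c': at 12
pos 37 'c': at 10 (via fail)
pos 38 'b': at 2 (via fail)  ** P7@[37:38]
pos 39 'b': at 6 (via fail)
pos 40 'c': at 1 (via fail)
pos 41 'c': at 10
pos 42 'c': at 10 (via fail)
pos 43 'c': at 10 (via fail)
pos 44 'a': at 11  ** P5@[43:44]
pos 45 'c': at 12
pos 46 'b': at 13  ** P2@[42:46],P7@[45:46]
pos 47 'a': at 14 (via fail)
pos 48 'a': at 16
pos 49 'a': at 17
pos 50 'a': at 18
pos 51 'c': at 19  ** P4@[47:51]
pos 52 'a': at 20 (via fail)  ** P5@[51:52]
pos 53 'b': at 15 (via fail)  ** P3@[52:53]
pos 54 'c': at 21
pos 55 'a': at 20 (via fail)  ** P5@[54:55]
pos 56 'b': at 15 (via fail)  ** P3@[55:56]
pos 57 'b': at 6 (via fail)
pos 58 'a': at 7
pos 59 'c': at 8
pos 60 'c': at 9  ** P1@[56:60]
pos 61 'b': at 2 (via fail)  ** P7@[60:61]
pos 62 'c': at 3
pos 63 'c': at 10 (via fail)
pos 64 'b': at 2 (via fail)  ** P7@[63:64]
pos 65 'b': at 6 (via fail)
pos 66 'a': at 7
pos 67 'a': at 16 (via fail)
pos 68 'a': at 17
pos 69 'a': at 18
pos 70 'c': at 19  ** P4@[66:70]
pos 71 'c': at 10 (via fail)

Matches: [[3,7],[6,7],[11,1],[14,5],[19,4],[21,5],[26,4],[27,5],[29,3],[31,7],[32,6],[35,5],[38,7],[44,5],[46,2],[46,7],[51,4],[52,5],[53,3],[55,5],[56,3],[60,1],[61,7],[64,7],[70,4]]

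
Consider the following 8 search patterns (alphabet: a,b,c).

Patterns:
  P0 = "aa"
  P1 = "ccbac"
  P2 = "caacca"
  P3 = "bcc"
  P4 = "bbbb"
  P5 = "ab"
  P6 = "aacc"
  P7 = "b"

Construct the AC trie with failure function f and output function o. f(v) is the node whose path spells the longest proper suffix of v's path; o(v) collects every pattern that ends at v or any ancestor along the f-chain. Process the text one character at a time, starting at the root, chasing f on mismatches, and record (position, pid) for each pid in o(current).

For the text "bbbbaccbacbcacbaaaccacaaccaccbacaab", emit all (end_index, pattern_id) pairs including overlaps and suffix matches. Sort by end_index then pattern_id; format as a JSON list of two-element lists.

Construct AC machine:
Trie (insert patterns):
  n0 'ε': a→1 b→13 c→3
  n1 'a': a→2 b→19
  n2 'aa': c→20  ←P0
  n3 'c': a→8 c→4
  n4 'cc': b→5
  n5 'ccb': a→6
  n6 'ccba': c→7
  n7 'ccbac': ·  ←P1
  n8 'ca': a→9
  n9 'caa': c→10
  n10 'caac': c→11
  n11 'caacc': a→12
  n12 'caacca': ·  ←P2
  n13 'b': b→16 c→14  ←P7
  n14 'bc': c→15
  n15 'bcc': ·  ←P3
  n16 'bb': b→17
  n17 'bbb': b→18
  n18 'bbbb': ·  ←P4
  n19 'ab': ·  ←P5
  n20 'aac': c→21
  n21 'aacc': ·  ←P6

BFS fail/out derivation:
  n1('a'): parent n0 fail=0; on 'a' 0 → fail=0;  out ∅∪∅=∅
  n3('c'): parent n0 fail=0; on 'c' 0 → fail=0;  out ∅∪∅=∅
  n13('b'): parent n0 fail=0; on 'b' 0 → fail=0;  out {7}∪∅={7}
  n2('aa'): parent n1 fail=0; on 'a' 0 → fail=1;  out {0}∪∅={0}
  n4('cc'): parent n3 fail=0; on 'c' 0 → fail=3;  out ∅∪∅=∅
  n8('ca'): parent n3 fail=0; on 'a' 0 → fail=1;  out ∅∪∅=∅
  n14('bc'): parent n13 fail=0; on 'c' 0 → fail=3;  out ∅∪∅=∅
  n16('bb'): parent n13 fail=0; on 'b' 0 → fail=13;  out ∅∪{7}={7}
  n19('ab'): parent n1 fail=0; on 'b' 0 → fail=13;  out {5}∪{7}={5,7}
  n5('ccb'): parent n4 fail=3; on 'b' 3→0 → fail=13;  out ∅∪{7}={7}
  n9('caa'): parent n8 fail=1; on 'a' 1 → fail=2;  out ∅∪{0}={0}
  n15('bcc'): parent n14 fail=3; on 'c' 3 → fail=4;  out {3}∪∅={3}
  n17('bbb'): parent n16 fail=13; on 'b' 13 → fail=16;  out ∅∪{7}={7}
  n20('aac'): parent n2 fail=1; on 'c' 1→0 → fail=3;  out ∅∪∅=∅
  n6('ccba'): parent n5 fail=13; on 'a' 13→0 → fail=1;  out ∅∪∅=∅
  n10('caac'): parent n9 fail=2; on 'c' 2 → fail=20;  out ∅∪∅=∅
  n18('bbbb'): parent n17 fail=16; on 'b' 16 → fail=17;  out {4}∪{7}={4,7}
  n21('aacc'): parent n20 fail=3; on 'c' 3 → fail=4;  out {6}∪∅={6}
  n7('ccbac'): parent n6 fail=1; on 'c' 1→0 → fail=3;  out {1}∪∅={1}
  n11('caacc'): parent n10 fail=20; on 'c' 20 → fail=21;  out ∅∪{6}={6}
  n12('caacca'): parent n11 fail=21; on 'a' 21→4→3 → fail=8;  out {2}∪∅={2}

Text stream:
pos 0 'b': at 13  emit P7@[0:0]
pos 1 'b': at 16  emit P7@[1:1]
pos 2 'b': at 17  emit P7@[2:2]
pos 3 'b': at 18  emit P4@[0:3],P7@[3:3]
pos 4 'a': at 1 (fail-walked)
pos 5 'c': at 3 (fail-walked)
pos 6 'c': at 4
pos 7 'b': at 5  emit P7@[7:7]
pos 8 'a': at 6
pos 9 'c': at 7  emit P1@[5:9]
pos 10 'b': at 13 (fail-walked)  emit P7@[10:10]
pos 11 'c': at 14
pos 12 'a': at 8 (fail-walked)
pos 13 'c': at 3 (fail-walked)
pos 14 'b': at 13 (fail-walked)  emit P7@[14:14]
pos 15 'a': at 1 (fail-walked)
pos 16 'a': at 2  emit P0@[15:16]
pos 17 'a': at 2 (fail-walked)  emit P0@[16:17]
pos 18 'c': at 20
pos 19 'c': at 21  emit P6@[16:19]
pos 20 'a': at 8 (fail-walked)
pos 21 'c': at 3 (fail-walked)
pos 22 'a': at 8
pos 23 'a': at 9  emit P0@[22:23]
pos 24 'c': at 10
pos 25 'c': at 11  emit P6@[22:25]
pos 26 'a': at 12  emit P2@[21:26]
pos 27 'c': at 3 (fail-walked)
pos 28 'c': at 4
pos 29 'b': at 5  emit P7@[29:29]
pos 30 'a': at 6
pos 31 'c': at 7  emit P1@[27:31]
pos 32 'a': at 8 (fail-walked)
pos 33 'a': at 9  emit P0@[32:33]
pos 34 'b': at 19 (fail-walked)  emit P5@[33:34],P7@[34:34]

All matches (sorted): [[0,7],[1,7],[2,7],[3,4],[3,7],[7,7],[9,1],[10,7],[14,7],[16,0],[17,0],[19,6],[23,0],[25,6],[26,2],[29,7],[31,1],[33,0],[34,5],[34,7]]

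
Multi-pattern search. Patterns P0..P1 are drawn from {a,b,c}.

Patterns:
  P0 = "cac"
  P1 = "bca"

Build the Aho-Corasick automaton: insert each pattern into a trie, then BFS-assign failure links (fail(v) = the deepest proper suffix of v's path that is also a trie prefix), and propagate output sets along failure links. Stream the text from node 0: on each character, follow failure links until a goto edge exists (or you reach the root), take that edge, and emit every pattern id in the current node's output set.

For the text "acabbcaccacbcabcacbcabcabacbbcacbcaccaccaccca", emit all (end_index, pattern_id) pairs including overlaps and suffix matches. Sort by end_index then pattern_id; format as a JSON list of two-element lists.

Build automaton:
Trie (insert patterns):
  n0 'ε': b→4 c→1
  n1 'c': a→2
  n2 'ca': c→3
  n3 'cac': ·  [P0 ends]
  n4 'b': c→5
  n5 'bc': a→6
  n6 'bca': ·  [P1 ends]

BFS fail/out derivation:
  fail(1) 'c': from fail(0)=0 chase 'c': 0 ⇒ 0;  out=∅∪out(0)=∅
  fail(4) 'b': from fail(0)=0 chase 'b': 0 ⇒ 0;  out=∅∪out(0)=∅
  fail(2) 'ca': from fail(1)=0 chase 'a': 0 ⇒ 0;  out=∅∪out(0)=∅
  fail(5) 'bc': from fail(4)=0 chase 'c': 0 ⇒ 1;  out=∅∪out(1)=∅
  fail(3) 'cac': from fail(2)=0 chase 'c': 0 ⇒ 1;  out={0}∪out(1)={0}
  fail(6) 'bca': from fail(5)=1 chase 'a': 1 ⇒ 2;  out={1}∪out(2)={1}

Text stream:
pos 0 'a': at 0
pos 1 'c': at 1
pos 2 'a': at 2
pos 3 'b': at 4 ·f
pos 4 'b': at 4 ·f
pos 5 'c': at 5
pos 6 'a': at 6  → match P1@[4:6]
pos 7 'c': at 3 ·f  → match P0@[5:7]
pos 8 'c': at 1 ·f
pos 9 'a': at 2
pos 10 'c': at 3  → match P0@[8:10]
pos 11 'b': at 4 ·f
pos 12 'c': at 5
pos 13 'a': at 6  → match P1@[11:13]
pos 14 'b': at 4 ·f
pos 15 'c': at 5
pos 16 'a': at 6  → match P1@[14:16]
pos 17 'c': at 3 ·f  → match P0@[15:17]
pos 18 'b': at 4 ·f
pos 19 'c': at 5
pos 20 'a': at 6  → match P1@[18:20]
pos 21 'b': at 4 ·f
pos 22 'c': at 5
pos 23 'a': at 6  → match P1@[21:23]
pos 24 'b': at 4 ·f
pos 25 'a': at 0 ·f
pos 26 'c': at 1
pos 27 'b': at 4 ·f
pos 28 'b': at 4 ·f
pos 29 'c': at 5
pos 30 'a': at 6  → match P1@[28:30]
pos 31 'c': at 3 ·f  → match P0@[29:31]
pos 32 'b': at 4 ·f
pos 33 'c': at 5
pos 34 'a': at 6  → match P1@[32:34]
pos 35 'c': at 3 ·f  → match P0@[33:35]
pos 36 'c': at 1 ·f
pos 37 'a': at 2
pos 38 'c': at 3  → match P0@[36:38]
pos 39 'c': at 1 ·f
pos 40 'a': at 2
pos 41 'c': at 3  → match P0@[39:41]
pos 42 'c': at 1 ·f
pos 43 'c': at 1 ·f
pos 44 'a': at 2

Result: [[6,1],[7,0],[10,0],[13,1],[16,1],[17,0],[20,1],[23,1],[30,1],[31,0],[34,1],[35,0],[38,0],[41,0]]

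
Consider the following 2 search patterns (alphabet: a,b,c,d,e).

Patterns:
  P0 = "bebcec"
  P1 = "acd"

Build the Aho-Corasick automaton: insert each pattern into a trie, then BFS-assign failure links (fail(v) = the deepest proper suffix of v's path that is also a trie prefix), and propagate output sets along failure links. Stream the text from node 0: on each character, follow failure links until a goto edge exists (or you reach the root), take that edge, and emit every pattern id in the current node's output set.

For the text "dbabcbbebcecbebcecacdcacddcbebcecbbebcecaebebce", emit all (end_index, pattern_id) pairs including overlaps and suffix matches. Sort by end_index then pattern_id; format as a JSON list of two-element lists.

Build automaton:
Trie nodes:
  0='ε' goto a→7 b→1
  1='b' goto e→2
  2='be' goto b→3
  3='beb' goto c→4
  4='bebc' goto e→5
  5='bebce' goto c→6
  6='bebcec' goto ·  ←P0
  7='a' goto c→8
  8='ac' goto d→9
  9='acd' goto ·  ←P1

BFS fail/out derivation:
  n1('b'): parent n0 fail=0; on 'b' 0 → fail=0;  out ∅∪∅=∅
  n7('a'): parent n0 fail=0; on 'a' 0 → fail=0;  out ∅∪∅=∅
  n2('be'): parent n1 fail=0; on 'e' 0 → fail=0;  out ∅∪∅=∅
  n8('ac'): parent n7 fail=0; on 'c' 0 → fail=0;  out ∅∪∅=∅
  n3('beb'): parent n2 fail=0; on 'b' 0 → fail=1;  out ∅∪∅=∅
  n9('acd'): parent n8 fail=0; on 'd' 0 → fail=0;  out {1}∪∅={1}
  n4('bebc'): parent n3 fail=1; on 'c' 1→0 → fail=0;  out ∅∪∅=∅
  n5('bebce'): parent n4 fail=0; on 'e' 0 → fail=0;  out ∅∪∅=∅
  n6('bebcec'): parent n5 fail=0; on 'c' 0 → fail=0;  out {0}∪∅={0}

Scan:
i=0 'd': node 0→0
i=1 'b': node 0→1
i=2 'a': node 1→7 (via fail)
i=3 'b': node 7→1 (via fail)
i=4 'c': node 1→0 (via fail)
i=5 'b': node 0→1
i=6 'b': node 1→1 (via fail)
i=7 'e': node 1→2
i=8 'b': node 2→3
i=9 'c': node 3→4
i=10 'e': node 4→5
i=11 'c': node 5→6  ** P0@[6:11]
i=12 'b': node 6→1 (via fail)
i=13 'e': node 1→2
i=14 'b': node 2→3
i=15 'c': node 3→4
i=16 'e': node 4→5
i=17 'c': node 5→6  ** P0@[12:17]
i=18 'a': node 6→7 (via fail)
i=19 'c': node 7→8
i=20 'd': node 8→9  ** P1@[18:20]
i=21 'c': node 9→0 (via fail)
i=22 'a': node 0→7
i=23 'c': node 7→8
i=24 'd': node 8→9  ** P1@[22:24]
i=25 'd': node 9→0 (via fail)
i=26 'c': node 0→0
i=27 'b': node 0→1
i=28 'e': node 1→2
i=29 'b': node 2→3
i=30 'c': node 3→4
i=31 'e': node 4→5
i=32 'c': node 5→6  ** P0@[27:32]
i=33 'b': node 6→1 (via fail)
i=34 'b': node 1→1 (via fail)
i=35 'e': node 1→2
i=36 'b': node 2→3
i=37 'c': node 3→4
i=38 'e': node 4→5
i=39 'c': node 5→6  ** P0@[34:39]
i=40 'a': node 6→7 (via fail)
i=41 'e': node 7→0 (via fail)
i=42 'b': node 0→1
i=43 'e': node 1→2
i=44 'b': node 2→3
i=45 'c': node 3→4
i=46 'e': node 4→5

All matches (sorted): [[11,0],[17,0],[20,1],[24,1],[32,0],[39,0]]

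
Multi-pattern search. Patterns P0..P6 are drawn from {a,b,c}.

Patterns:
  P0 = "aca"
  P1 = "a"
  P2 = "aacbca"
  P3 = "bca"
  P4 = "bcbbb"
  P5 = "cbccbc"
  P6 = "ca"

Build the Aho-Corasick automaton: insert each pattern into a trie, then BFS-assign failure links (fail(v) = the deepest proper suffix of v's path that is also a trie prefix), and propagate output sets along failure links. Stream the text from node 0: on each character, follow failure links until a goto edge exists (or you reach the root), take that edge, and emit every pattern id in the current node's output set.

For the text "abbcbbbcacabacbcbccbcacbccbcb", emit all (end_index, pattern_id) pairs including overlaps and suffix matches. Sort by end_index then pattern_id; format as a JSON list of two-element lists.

Build automaton:
Trie nodes:
  0='ε' goto a→1 b→9 c→15
  1='a' goto a→4 c→2  ←P1
  2='ac' goto a→3
  3='aca' goto ·  ←P0
  4='aa' goto c→5
  5='aac' goto b→6
  6='aacb' goto c→7
  7='aacbc' goto a→8
  8='aacbca' goto ·  ←P2
  9='b' goto c→10
  10='bc' goto a→11 b→12
  11='bca' goto ·  ←P3
  12='bcb' goto b→13
  13='bcbb' goto b→14
  14='bcbbb' goto ·  ←P4
  15='c' goto a→21 b→16
  16='cb' goto c→17
  17='cbc' goto c→18
  18='cbcc' goto b→19
  19='cbccb' goto c→20
  20='cbccbc' goto ·  ←P5
  21='ca' goto ·  ←P6

BFS fail/out derivation:
  fail(1) 'a': from fail(0)=0 chase 'a': 0 ⇒ 0;  out={1}∪out(0)={1}
  fail(9) 'b': from fail(0)=0 chase 'b': 0 ⇒ 0;  out=∅∪out(0)=∅
  fail(15) 'c': from fail(0)=0 chase 'c': 0 ⇒ 0;  out=∅∪out(0)=∅
  fail(2) 'ac': from fail(1)=0 chase 'c': 0 ⇒ 15;  out=∅∪out(15)=∅
  fail(4) 'aa': from fail(1)=0 chase 'a': 0 ⇒ 1;  out=∅∪out(1)={1}
  fail(10) 'bc': from fail(9)=0 chase 'c': 0 ⇒ 15;  out=∅∪out(15)=∅
  fail(16) 'cb': from fail(15)=0 chase 'b': 0 ⇒ 9;  out=∅∪out(9)=∅
  fail(21) 'ca': from fail(15)=0 chase 'a': 0 ⇒ 1;  out={6}∪out(1)={1,6}
  fail(3) 'aca': from fail(2)=15 chase 'a': 15 ⇒ 21;  out={0}∪out(21)={0,1,6}
  fail(5) 'aac': from fail(4)=1 chase 'c': 1 ⇒ 2;  out=∅∪out(2)=∅
  fail(11) 'bca': from fail(10)=15 chase 'a': 15 ⇒ 21;  out={3}∪out(21)={1,3,6}
  fail(12) 'bcb': from fail(10)=15 chase 'b': 15 ⇒ 16;  out=∅∪out(16)=∅
  fail(17) 'cbc': from fail(16)=9 chase 'c': 9 ⇒ 10;  out=∅∪out(10)=∅
  fail(6) 'aacb': from fail(5)=2 chase 'b': 2→15 ⇒ 16;  out=∅∪out(16)=∅
  fail(13) 'bcbb': from fail(12)=16 chase 'b': 16→9→0 ⇒ 9;  out=∅∪out(9)=∅
  fail(18) 'cbcc': from fail(17)=10 chase 'c': 10→15→0 ⇒ 15;  out=∅∪out(15)=∅
  fail(7) 'aacbc': from fail(6)=16 chase 'c': 16 ⇒ 17;  out=∅∪out(17)=∅
  fail(14) 'bcbbb': from fail(13)=9 chase 'b': 9→0 ⇒ 9;  out={4}∪out(9)={4}
  fail(19) 'cbccb': from fail(18)=15 chase 'b': 15 ⇒ 16;  out=∅∪out(16)=∅
  fail(8) 'aacbca': from fail(7)=17 chase 'a': 17→10 ⇒ 11;  out={2}∪out(11)={1,2,3,6}
  fail(20) 'cbccbc': from fail(19)=16 chase 'c': 16 ⇒ 17;  out={5}∪out(17)={5}

Run:
i=0 'a': node 0→1  → match P1@[0:0]
i=1 'b': node 1→9 (fail-walked)
i=2 'b': node 9→9 (fail-walked)
i=3 'c': node 9→10
i=4 'b': node 10→12
i=5 'b': node 12→13
i=6 'b': node 13→14  → match P4@[2:6]
i=7 'c': node 14→10 (fail-walked)
i=8 'a': node 10→11  → match P1@[8:8],P3@[6:8],P6@[7:8]
i=9 'c': node 11→2 (fail-walked)
i=10 'a': node 2→3  → match P0@[8:10],P1@[10:10],P6@[9:10]
i=11 'b': node 3→9 (fail-walked)
i=12 'a': node 9→1 (fail-walked)  → match P1@[12:12]
i=13 'c': node 1→2
i=14 'b': node 2→16 (fail-walked)
i=15 'c': node 16→17
i=16 'b': node 17→12 (fail-walked)
i=17 'c': node 12→17 (fail-walked)
i=18 'c': node 17→18
i=19 'b': node 18→19
i=20 'c': node 19→20  → match P5@[15:20]
i=21 'a': node 20→11 (fail-walked)  → match P1@[21:21],P3@[19:21],P6@[20:21]
i=22 'c': node 11→2 (fail-walked)
i=23 'b': node 2→16 (fail-walked)
i=24 'c': node 16→17
i=25 'c': node 17→18
i=26 'b': node 18→19
i=27 'c': node 19→20  → match P5@[22:27]
i=28 'b': node 20→12 (fail-walked)

Matches: [[0,1],[6,4],[8,1],[8,3],[8,6],[10,0],[10,1],[10,6],[12,1],[20,5],[21,1],[21,3],[21,6],[27,5]]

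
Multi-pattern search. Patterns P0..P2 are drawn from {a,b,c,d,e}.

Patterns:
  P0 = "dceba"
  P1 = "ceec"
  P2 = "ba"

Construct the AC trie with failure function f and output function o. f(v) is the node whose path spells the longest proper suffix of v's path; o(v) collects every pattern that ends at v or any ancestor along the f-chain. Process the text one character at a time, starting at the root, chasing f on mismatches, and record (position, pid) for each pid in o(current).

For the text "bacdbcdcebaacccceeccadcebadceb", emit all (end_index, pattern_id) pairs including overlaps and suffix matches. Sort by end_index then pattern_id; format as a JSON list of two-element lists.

Build:
Trie nodes:
  n0 'ε': b→10 c→6 d→1
  n1 'd': c→2
  n2 'dc': e→3
  n3 'dce': b→4
  n4 'dceb': a→5
  n5 'dceba': ·  ←P0
  n6 'c': e→7
  n7 'ce': e→8
  n8 'cee': c→9
  n9 'ceec': ·  ←P1
  n10 'b': a→11
  n11 'ba': ·  ←P2

BFS fail/out derivation:
  fail(1) 'd': from fail(0)=0 chase 'd': 0 ⇒ 0;  out=∅∪out(0)=∅
  fail(6) 'c': from fail(0)=0 chase 'c': 0 ⇒ 0;  out=∅∪out(0)=∅
  fail(10) 'b': from fail(0)=0 chase 'b': 0 ⇒ 0;  out=∅∪out(0)=∅
  fail(2) 'dc': from fail(1)=0 chase 'c': 0 ⇒ 6;  out=∅∪out(6)=∅
  fail(7) 'ce': from fail(6)=0 chase 'e': 0 ⇒ 0;  out=∅∪out(0)=∅
  fail(11) 'ba': from fail(10)=0 chase 'a': 0 ⇒ 0;  out={2}∪out(0)={2}
  fail(3) 'dce': from fail(2)=6 chase 'e': 6 ⇒ 7;  out=∅∪out(7)=∅
  fail(8) 'cee': from fail(7)=0 chase 'e': 0 ⇒ 0;  out=∅∪out(0)=∅
  fail(4) 'dceb': from fail(3)=7 chase 'b': 7→0 ⇒ 10;  out=∅∪out(10)=∅
  fail(9) 'ceec': from fail(8)=0 chase 'c': 0 ⇒ 6;  out={1}∪out(6)={1}
  fail(5) 'dceba': from fail(4)=10 chase 'a': 10 ⇒ 11;  out={0}∪out(11)={0,2}

Scan:
pos 0 'b': at 10
pos 1 'a': at 11  emit P2@[0:1]
pos 2 'c': at 6 (fail-walked)
pos 3 'd': at 1 (fail-walked)
pos 4 'b': at 10 (fail-walked)
pos 5 'c': at 6 (fail-walked)
pos 6 'd': at 1 (fail-walked)
pos 7 'c': at 2
pos 8 'e': at 3
pos 9 'b': at 4
pos 10 'a': at 5  emit P0@[6:10],P2@[9:10]
pos 11 'a': at 0 (fail-walked)
pos 12 'c': at 6
pos 13 'c': at 6 (fail-walked)
pos 14 'c': at 6 (fail-walked)
pos 15 'c': at 6 (fail-walked)
pos 16 'e': at 7
pos 17 'e': at 8
pos 18 'c': at 9  emit P1@[15:18]
pos 19 'c': at 6 (fail-walked)
pos 20 'a': at 0 (fail-walked)
pos 21 'd': at 1
pos 22 'c': at 2
pos 23 'e': at 3
pos 24 'b': at 4
pos 25 'a': at 5  emit P0@[21:25],P2@[24:25]
pos 26 'd': at 1 (fail-walked)
pos 27 'c': at 2
pos 28 'e': at 3
pos 29 'b': at 4

All matches (sorted): [[1,2],[10,0],[10,2],[18,1],[25,0],[25,2]]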